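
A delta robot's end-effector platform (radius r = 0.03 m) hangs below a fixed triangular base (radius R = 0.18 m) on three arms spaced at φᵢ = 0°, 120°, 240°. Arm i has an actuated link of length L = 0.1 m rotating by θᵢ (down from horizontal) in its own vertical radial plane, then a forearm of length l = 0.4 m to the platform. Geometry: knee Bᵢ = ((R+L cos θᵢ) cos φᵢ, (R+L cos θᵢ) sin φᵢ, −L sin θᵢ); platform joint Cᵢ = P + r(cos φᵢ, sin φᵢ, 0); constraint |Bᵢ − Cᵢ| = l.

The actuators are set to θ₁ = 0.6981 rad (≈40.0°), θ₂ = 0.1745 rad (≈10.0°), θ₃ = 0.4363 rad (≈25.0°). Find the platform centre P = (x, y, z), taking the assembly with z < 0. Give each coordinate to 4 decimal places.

(-0.0429, 0.0235, -0.3589)

φ1=0.0°: virtual centre (0.2266, 0.0000, -0.0643), radius l
centre 2 = (0.2485·cos120.0°, 0.2485·sin120.0°, -0.0174) = (-0.1242, 0.2152, -0.0174)
arm 3 at φ=240.0°: e+L cos θ3 = 0.2406;  centre 3 = (-0.1203, -0.2084, -0.0423)
|centre ₂|²−|centre ₁|² = 0.0066;  |centre ₃|²−|centre ₁|² = 0.0042
plane₁₂: -0.7017x+0.4304y+0.0938z = 0.0066
det = 0.5911;  x = -0.0077+0.0982z,  y = 0.0027+-0.0579z
sphere 1 gives Az²+Bz+C=0 with A=1.0130, B=0.0822, C=-0.1010;  B²−4AC=0.4159;  roots -0.3589, 0.2777;  negative root z = -0.3589
x = -0.0429, y = 0.0235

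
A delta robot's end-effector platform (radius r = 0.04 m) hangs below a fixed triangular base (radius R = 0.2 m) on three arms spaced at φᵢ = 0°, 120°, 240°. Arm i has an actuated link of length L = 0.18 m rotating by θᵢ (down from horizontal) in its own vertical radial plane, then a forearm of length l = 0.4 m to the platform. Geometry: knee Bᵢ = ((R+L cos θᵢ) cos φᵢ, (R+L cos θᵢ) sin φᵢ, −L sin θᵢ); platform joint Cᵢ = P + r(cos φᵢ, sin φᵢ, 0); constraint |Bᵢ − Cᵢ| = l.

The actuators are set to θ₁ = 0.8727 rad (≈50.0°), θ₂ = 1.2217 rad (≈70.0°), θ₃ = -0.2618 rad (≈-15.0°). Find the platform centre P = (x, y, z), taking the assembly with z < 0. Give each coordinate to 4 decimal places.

(-0.0385, -0.1738, -0.3142)

φ1=0.0°: virtual centre (0.2757, 0.0000, -0.1379), radius l
arm 2 at φ=120.0°: (R−r)+L cos θ2 = 0.2216;  centre 2 = (-0.1108, 0.1919, -0.1691)
centre 3 = (0.3339·cos240.0°, 0.3339·sin240.0°, 0.0466) = (-0.1669, -0.2891, 0.0466)
eliminate P² terms by subtracting sphere 1 from 2 and 3
linear system: -0.7730x+0.3838y = -0.0173−-0.0625z; -0.8853x+-0.5783y = 0.0186−0.3690z
Cramer: x(z) = 0.0037+0.1340z;  y(z) = -0.0378+0.4328z
into |P−centre ₁|² = l²: 1.2053z² + 0.1701z + -0.0655 = 0;  Δ = 0.3450;  z = -0.3142 or 0.1731 → z<0 root = -0.3142
x = -0.0385, y = -0.1738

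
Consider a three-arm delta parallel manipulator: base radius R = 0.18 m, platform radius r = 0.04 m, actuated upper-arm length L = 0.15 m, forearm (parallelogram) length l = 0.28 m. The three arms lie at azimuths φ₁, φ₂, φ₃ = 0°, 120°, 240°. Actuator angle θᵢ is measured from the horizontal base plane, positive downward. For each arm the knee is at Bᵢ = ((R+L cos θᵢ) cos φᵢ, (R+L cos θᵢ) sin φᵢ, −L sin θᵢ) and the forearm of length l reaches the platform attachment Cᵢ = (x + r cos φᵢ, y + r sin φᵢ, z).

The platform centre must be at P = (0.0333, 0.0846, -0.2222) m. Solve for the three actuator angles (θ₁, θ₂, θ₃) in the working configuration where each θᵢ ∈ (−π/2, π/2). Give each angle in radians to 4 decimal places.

θ₁ = 0.6109, θ₂ = 0.4361, θ₃ = 1.3087

rotate P by −φ1: (0.0333, 0.0846, -0.2222)
  A=0.1067, B=-0.2222, C=(l²−L²−A²−y'²−z²)/(2L)=-0.0400
  √(A²+B²)=0.2465;  θ1 = -1.1231+1.7340 ≈ 0.6109
rotate P by −φ2: (0.0566, -0.0711, -0.2222)
  e−x'=0.0834;  (l²−L²−(e−x')²−y'²−z²)/2L = -0.0183
  θ2 = atan2(B,A) + arccos(C/0.2373) = 0.4361
φ3=240.0° → target in arm frame (-0.0899, -0.0135)
  e−x'=0.2299;  (l²−L²−(e−x')²−y'²−z²)/2L = -0.1551
  γ=atan2(-0.2222,0.2299)=-0.7683;  ψ=arccos(-0.4849)=2.0771;  θ3=γ+ψ≈1.3087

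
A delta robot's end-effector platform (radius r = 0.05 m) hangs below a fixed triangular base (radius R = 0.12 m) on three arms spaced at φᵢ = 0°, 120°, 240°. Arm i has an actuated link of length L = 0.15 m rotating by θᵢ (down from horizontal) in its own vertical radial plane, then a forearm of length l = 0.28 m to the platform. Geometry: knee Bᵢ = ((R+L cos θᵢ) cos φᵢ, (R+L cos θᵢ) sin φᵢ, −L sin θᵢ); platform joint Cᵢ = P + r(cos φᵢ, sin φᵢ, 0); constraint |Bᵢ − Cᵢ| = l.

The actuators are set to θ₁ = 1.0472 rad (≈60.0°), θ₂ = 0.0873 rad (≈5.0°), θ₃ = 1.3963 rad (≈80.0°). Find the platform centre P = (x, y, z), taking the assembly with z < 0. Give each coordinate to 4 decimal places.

(-0.0268, 0.1631, -0.2792)

arm 1 at φ=0.0°: ρ1 = 0.1450;  S1 = (0.1450, 0.0000, -0.1299)
S2 = (0.2194·cos120.0°, 0.2194·sin120.0°, -0.0131) = (-0.1097, 0.1900, -0.0131)
φ3=240.0°: virtual centre (-0.0480, -0.0832, -0.1477), radius l
|S₂|²−|S₁|² = 0.0104;  |S₃|²−|S₁|² = -0.0069
linear system: -0.5094x+0.3801y = 0.0104−0.2337z; -0.3860x+-0.1663y = -0.0069−-0.0356z
det = 0.2315;  x = 0.0038+0.1094z,  y = 0.0325+-0.4681z
into |P−S₁|² = l²: 1.2311z² + 0.1985z + -0.0405 = 0;  Δ = 0.2390;  z = -0.2792 or 0.1179 → z<0 root = -0.2792
x = -0.0268, y = 0.1631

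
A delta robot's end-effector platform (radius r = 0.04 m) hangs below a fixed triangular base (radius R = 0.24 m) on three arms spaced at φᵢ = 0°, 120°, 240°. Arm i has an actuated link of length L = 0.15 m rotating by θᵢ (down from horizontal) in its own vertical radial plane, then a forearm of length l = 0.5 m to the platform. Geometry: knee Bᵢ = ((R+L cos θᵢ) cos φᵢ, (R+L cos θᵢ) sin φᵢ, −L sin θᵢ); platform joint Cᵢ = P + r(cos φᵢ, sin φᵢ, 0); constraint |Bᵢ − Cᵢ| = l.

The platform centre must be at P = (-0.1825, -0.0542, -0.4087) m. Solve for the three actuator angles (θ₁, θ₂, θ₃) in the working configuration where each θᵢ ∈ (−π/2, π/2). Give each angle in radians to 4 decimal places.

rotate P by −φ1: (-0.1825, -0.0542, -0.4087)
  A=0.3825, B=-0.4087, C=(l²−L²−A²−y'²−z²)/(2L)=-0.2959
  √(A²+B²)=0.5598;  θ1 = -0.8185+2.1278 ≈ 1.3093
rotate P by −φ2: (0.0443, 0.1851, -0.4087)
  e−x'=0.1557;  (l²−L²−(e−x')²−y'²−z²)/2L = 0.0065
  θ2 = atan2(B,A) + arccos(C/0.4373) = 0.3491
φ3=240.0° → target in arm frame (0.1382, -0.1309)
  e−x'=0.0618;  (l²−L²−(e−x')²−y'²−z²)/2L = 0.1317
  √(A²+B²)=0.4133;  θ3 = -1.4207+1.2466 ≈ -0.1740

θ₁ = 1.3093, θ₂ = 0.3491, θ₃ = -0.1740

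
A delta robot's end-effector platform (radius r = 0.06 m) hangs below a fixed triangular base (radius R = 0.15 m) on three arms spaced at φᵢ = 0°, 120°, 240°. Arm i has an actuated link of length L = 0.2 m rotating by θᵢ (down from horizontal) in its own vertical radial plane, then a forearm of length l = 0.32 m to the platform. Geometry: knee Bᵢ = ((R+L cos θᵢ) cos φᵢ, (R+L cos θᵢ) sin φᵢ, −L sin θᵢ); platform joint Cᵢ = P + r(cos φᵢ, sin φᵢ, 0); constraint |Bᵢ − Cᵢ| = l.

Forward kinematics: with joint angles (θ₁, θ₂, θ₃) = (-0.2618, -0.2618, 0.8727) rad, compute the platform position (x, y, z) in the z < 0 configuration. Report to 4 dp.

arm 1 at φ=0.0°: e+L cos θ1 = 0.2832;  centre 1 = (0.2832, 0.0000, 0.0518)
φ2=120.0°: virtual centre (-0.1416, 0.2452, 0.0518), radius l
centre 3 = (0.2186·cos240.0°, 0.2186·sin240.0°, -0.1532) = (-0.1093, -0.1893, -0.1532)
subtract pairs → two planes through P
[-0.8496 0.4905 0.0000]·P = 0.0000;  [-0.7849 -0.3785 -0.4100]·P = -0.0116
det = 0.7066;  x = 0.0081+-0.2846z,  y = 0.0140+-0.4929z
sphere 1 gives Az²+Bz+C=0 with A=1.3239, B=0.0393, C=-0.0238;  B²−4AC=0.1278;  roots -0.1498, 0.1202;  negative root z = -0.1498
x = 0.0507, y = 0.0878

(0.0507, 0.0878, -0.1498)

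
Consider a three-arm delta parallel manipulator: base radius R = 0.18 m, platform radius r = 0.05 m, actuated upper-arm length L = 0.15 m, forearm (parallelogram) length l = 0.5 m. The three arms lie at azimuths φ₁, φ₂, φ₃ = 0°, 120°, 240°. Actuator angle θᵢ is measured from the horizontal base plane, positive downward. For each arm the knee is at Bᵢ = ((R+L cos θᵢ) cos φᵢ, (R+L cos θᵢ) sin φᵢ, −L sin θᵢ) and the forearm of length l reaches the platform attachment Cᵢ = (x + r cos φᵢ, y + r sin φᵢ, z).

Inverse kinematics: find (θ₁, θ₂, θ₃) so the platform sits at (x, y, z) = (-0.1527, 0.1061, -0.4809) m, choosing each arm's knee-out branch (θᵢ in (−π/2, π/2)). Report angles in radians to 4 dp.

θ₁ = 1.1347, θ₂ = 0.0002, θ₃ = 0.6981

arm 1 (φ=0.0°): x'=-0.1527, y'=0.1061
  A=0.2827, B=-0.4809, C=(l²−L²−A²−y'²−z²)/(2L)=-0.3165
  θ1 = atan2(B,A) + arccos(C/0.5578) = 1.1347
φ2=120.0° → target in arm frame (0.1682, 0.0792)
  e−x'=-0.0382;  (l²−L²−(e−x')²−y'²−z²)/2L = -0.0383
  √(A²+B²)=0.4824;  θ2 = -1.6501+1.6503 ≈ 0.0002
rotate P by −φ3: (-0.0155, -0.1853, -0.4809)
  e−x'=0.1455;  (l²−L²−(e−x')²−y'²−z²)/2L = -0.1976
  θ3 = atan2(B,A) + arccos(C/0.5024) = 0.6981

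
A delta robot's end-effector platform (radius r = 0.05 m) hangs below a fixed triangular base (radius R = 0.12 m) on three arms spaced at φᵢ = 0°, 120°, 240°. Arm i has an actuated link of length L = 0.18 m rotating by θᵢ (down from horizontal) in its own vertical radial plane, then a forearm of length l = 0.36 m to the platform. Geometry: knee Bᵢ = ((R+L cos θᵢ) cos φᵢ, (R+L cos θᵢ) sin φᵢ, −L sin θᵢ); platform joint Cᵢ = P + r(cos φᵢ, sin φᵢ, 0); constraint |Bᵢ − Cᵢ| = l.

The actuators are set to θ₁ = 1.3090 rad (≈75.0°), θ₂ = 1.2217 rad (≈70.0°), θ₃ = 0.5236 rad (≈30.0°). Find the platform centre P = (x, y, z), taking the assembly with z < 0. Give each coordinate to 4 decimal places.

(-0.0922, -0.1201, -0.4414)

S1 = (0.1166·cos0.0°, 0.1166·sin0.0°, -0.1739) = (0.1166, 0.0000, -0.1739)
φ2=120.0°: virtual centre (-0.0658, 0.1139, -0.1691), radius l
S3 = (0.2259·cos240.0°, 0.2259·sin240.0°, -0.0900) = (-0.1129, -0.1956, -0.0900)
|S₂|²−|S₁|² = 0.0021;  |S₃|²−|S₁|² = 0.0153
plane₁₂: -0.3647x+0.2279y+0.0094z = 0.0021
det = 0.2473;  x = -0.0174+0.1695z,  y = -0.0187+0.2298z
into |P−S₁|² = l²: 1.0816z² + 0.2937z + -0.0811 = 0;  Δ = 0.4370;  z = -0.4414 or 0.1698 → z<0 root = -0.4414
x = -0.0922, y = -0.1201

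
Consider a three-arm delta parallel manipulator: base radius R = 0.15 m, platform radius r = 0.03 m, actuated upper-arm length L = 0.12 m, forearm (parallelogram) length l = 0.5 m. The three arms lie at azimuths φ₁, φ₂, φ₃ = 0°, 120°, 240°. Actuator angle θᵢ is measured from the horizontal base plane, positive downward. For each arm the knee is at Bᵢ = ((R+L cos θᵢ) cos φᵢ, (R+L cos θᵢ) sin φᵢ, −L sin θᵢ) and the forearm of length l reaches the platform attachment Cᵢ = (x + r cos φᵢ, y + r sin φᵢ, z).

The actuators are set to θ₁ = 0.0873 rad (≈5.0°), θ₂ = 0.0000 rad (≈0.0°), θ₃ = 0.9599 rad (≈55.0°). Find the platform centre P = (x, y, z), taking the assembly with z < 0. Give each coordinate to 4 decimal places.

(0.0689, 0.1426, -0.4583)

S1 = (0.2395·cos0.0°, 0.2395·sin0.0°, -0.0105) = (0.2395, 0.0000, -0.0105)
φ2=120.0°: virtual centre (-0.1200, 0.2078, 0.0000), radius l
φ3=240.0°: virtual centre (-0.0944, -0.1635, -0.0983), radius l
|S₂|²−|S₁|² = 0.0001;  |S₃|²−|S₁|² = -0.0122
plane₁₂: -0.7191x+0.4157y+0.0209z = 0.0001
Cramer: x(z) = 0.0098-0.1290z;  y(z) = 0.0172-0.2736z
sphere 1 gives Az²+Bz+C=0 with A=1.0915, B=0.0708, C=-0.1968;  B²−4AC=0.8643;  roots -0.4583, 0.3934;  negative root z = -0.4583
x = 0.0689, y = 0.1426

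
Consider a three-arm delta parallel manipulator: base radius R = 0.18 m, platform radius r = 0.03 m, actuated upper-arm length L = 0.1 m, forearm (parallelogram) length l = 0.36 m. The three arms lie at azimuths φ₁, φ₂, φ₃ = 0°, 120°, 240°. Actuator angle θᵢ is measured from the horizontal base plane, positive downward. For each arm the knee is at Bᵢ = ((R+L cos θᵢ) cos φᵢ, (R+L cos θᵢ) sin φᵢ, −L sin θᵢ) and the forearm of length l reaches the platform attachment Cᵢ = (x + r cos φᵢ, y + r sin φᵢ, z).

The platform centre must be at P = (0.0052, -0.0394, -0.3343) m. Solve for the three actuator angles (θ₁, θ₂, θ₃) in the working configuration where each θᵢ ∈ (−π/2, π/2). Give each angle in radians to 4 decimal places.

θ₁ = 0.6116, θ₂ = 0.8732, θ₃ = 0.4363

rotate P by −φ1: (0.0052, -0.0394, -0.3343)
  A cos θ + B sin θ = C:  0.1448·cos θ + -0.3343·sin θ = -0.0734
  √(A²+B²)=0.3643;  θ1 = -1.1620+1.7736 ≈ 0.6116
rotate P by −φ2: (-0.0367, 0.0152, -0.3343)
  e−x'=0.1867;  (l²−L²−(e−x')²−y'²−z²)/2L = -0.1363
  θ2 = atan2(B,A) + arccos(C/0.3829) = 0.8732
φ3=240.0° → target in arm frame (0.0315, 0.0242)
  A=0.1185, B=-0.3343, C=(l²−L²−A²−y'²−z²)/(2L)=-0.0339
  γ=atan2(-0.3343,0.1185)=-1.2302;  ψ=arccos(-0.0956)=1.6665;  θ3=γ+ψ≈0.4363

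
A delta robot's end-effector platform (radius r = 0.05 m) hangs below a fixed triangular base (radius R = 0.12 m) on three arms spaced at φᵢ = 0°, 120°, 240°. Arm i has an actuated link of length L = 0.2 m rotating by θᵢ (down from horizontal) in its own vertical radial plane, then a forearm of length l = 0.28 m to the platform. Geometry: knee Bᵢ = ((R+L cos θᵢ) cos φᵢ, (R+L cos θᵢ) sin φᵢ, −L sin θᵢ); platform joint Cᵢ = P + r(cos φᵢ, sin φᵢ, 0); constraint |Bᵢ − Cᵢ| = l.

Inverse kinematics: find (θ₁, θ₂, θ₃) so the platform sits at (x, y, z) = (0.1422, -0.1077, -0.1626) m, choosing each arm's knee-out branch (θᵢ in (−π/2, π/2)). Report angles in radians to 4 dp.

θ₁ = -0.3497, θ₂ = 1.3962, θ₃ = 0.6112

arm 1 (φ=0.0°): x'=0.1422, y'=-0.1077
  A=-0.0722, B=-0.1626, C=(l²−L²−A²−y'²−z²)/(2L)=-0.0121
  θ1 = atan2(B,A) + arccos(C/0.1779) = -0.3497
arm 2 (φ=120.0°): x'=-0.1644, y'=-0.0693
  A=0.2344, B=-0.1626, C=(l²−L²−A²−y'²−z²)/(2L)=-0.1194
  θ2 = atan2(B,A) + arccos(C/0.2853) = 1.3962
arm 3 (φ=240.0°): x'=0.0222, y'=0.1770
  A=0.0478, B=-0.1626, C=(l²−L²−A²−y'²−z²)/(2L)=-0.0541
  θ3 = atan2(B,A) + arccos(C/0.1695) = 0.6112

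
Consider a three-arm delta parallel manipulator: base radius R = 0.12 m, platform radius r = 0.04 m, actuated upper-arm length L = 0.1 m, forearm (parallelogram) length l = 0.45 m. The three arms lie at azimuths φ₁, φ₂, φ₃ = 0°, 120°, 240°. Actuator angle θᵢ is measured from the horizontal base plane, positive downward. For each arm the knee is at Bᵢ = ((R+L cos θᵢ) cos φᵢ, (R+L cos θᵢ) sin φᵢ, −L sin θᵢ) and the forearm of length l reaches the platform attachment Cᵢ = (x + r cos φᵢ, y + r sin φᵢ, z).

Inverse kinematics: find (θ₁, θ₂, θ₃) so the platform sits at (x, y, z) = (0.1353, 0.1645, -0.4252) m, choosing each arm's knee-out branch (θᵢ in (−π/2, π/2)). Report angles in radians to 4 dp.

rotate P by −φ1: (0.1353, 0.1645, -0.4252)
  A cos θ + B sin θ = C:  -0.0553·cos θ + -0.4252·sin θ = -0.0921
  θ1 = atan2(B,A) + arccos(C/0.4288) = 0.0871
φ2=120.0° → target in arm frame (0.0748, -0.1994)
  A=0.0052, B=-0.4252, C=(l²−L²−A²−y'²−z²)/(2L)=-0.1405
  γ=atan2(-0.4252,0.0052)=-1.5586;  ψ=arccos(-0.3303)=1.9074;  θ2=γ+ψ≈0.3488
arm 3 (φ=240.0°): x'=-0.2101, y'=0.0349
  e−x'=0.2901;  (l²−L²−(e−x')²−y'²−z²)/2L = -0.3684
  θ3 = atan2(B,A) + arccos(C/0.5147) = 1.3964

θ₁ = 0.0871, θ₂ = 0.3488, θ₃ = 1.3964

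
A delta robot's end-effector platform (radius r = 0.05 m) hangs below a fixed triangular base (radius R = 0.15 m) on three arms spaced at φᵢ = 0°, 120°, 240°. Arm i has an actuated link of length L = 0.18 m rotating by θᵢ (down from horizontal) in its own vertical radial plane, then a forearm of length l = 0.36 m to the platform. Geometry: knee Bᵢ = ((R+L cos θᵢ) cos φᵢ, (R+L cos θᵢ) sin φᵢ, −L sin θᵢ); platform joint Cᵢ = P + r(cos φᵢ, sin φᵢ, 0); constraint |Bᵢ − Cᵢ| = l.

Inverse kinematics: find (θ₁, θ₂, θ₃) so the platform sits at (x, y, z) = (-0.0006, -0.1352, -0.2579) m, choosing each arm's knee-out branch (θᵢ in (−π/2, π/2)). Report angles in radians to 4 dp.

arm 1 (φ=0.0°): x'=-0.0006, y'=-0.1352
  A=0.1006, B=-0.2579, C=(l²−L²−A²−y'²−z²)/(2L)=0.0064
  θ1 = atan2(B,A) + arccos(C/0.2768) = 0.3490
rotate P by −φ2: (-0.1168, 0.0681, -0.2579)
  e−x'=0.2168;  (l²−L²−(e−x')²−y'²−z²)/2L = -0.0582
  √(A²+B²)=0.3369;  θ2 = -0.8718+1.7444 ≈ 0.8726
rotate P by −φ3: (0.1174, 0.0671, -0.2579)
  A=-0.0174, B=-0.2579, C=(l²−L²−A²−y'²−z²)/(2L)=0.0719
  θ3 = atan2(B,A) + arccos(C/0.2585) = -0.3492

θ₁ = 0.3490, θ₂ = 0.8726, θ₃ = -0.3492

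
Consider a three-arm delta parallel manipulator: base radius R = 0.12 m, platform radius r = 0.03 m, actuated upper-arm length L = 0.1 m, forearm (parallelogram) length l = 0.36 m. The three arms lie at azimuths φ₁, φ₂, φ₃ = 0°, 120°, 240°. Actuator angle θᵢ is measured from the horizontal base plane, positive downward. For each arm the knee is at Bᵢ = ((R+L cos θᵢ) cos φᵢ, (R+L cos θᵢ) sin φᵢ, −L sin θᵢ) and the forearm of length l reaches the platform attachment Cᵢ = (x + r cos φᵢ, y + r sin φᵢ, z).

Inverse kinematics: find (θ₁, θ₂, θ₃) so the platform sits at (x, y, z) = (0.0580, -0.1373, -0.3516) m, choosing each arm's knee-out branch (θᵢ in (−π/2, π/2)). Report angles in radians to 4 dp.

rotate P by −φ1: (0.0580, -0.1373, -0.3516)
  A cos θ + B sin θ = C:  0.0320·cos θ + -0.3516·sin θ = -0.1195
  θ1 = atan2(B,A) + arccos(C/0.3531) = 0.4360
φ2=120.0° → target in arm frame (-0.1479, 0.0184)
  A cos θ + B sin θ = C:  0.2379·cos θ + -0.3516·sin θ = -0.3048
  γ=atan2(-0.3516,0.2379)=-0.9759;  ψ=arccos(-0.7180)=2.3717;  θ2=γ+ψ≈1.3958
rotate P by −φ3: (0.0899, 0.1189, -0.3516)
  e−x'=0.0001;  (l²−L²−(e−x')²−y'²−z²)/2L = -0.0908
  γ=atan2(-0.3516,0.0001)=-1.5705;  ψ=arccos(-0.2582)=1.8319;  θ3=γ+ψ≈0.2614

θ₁ = 0.4360, θ₂ = 1.3958, θ₃ = 0.2614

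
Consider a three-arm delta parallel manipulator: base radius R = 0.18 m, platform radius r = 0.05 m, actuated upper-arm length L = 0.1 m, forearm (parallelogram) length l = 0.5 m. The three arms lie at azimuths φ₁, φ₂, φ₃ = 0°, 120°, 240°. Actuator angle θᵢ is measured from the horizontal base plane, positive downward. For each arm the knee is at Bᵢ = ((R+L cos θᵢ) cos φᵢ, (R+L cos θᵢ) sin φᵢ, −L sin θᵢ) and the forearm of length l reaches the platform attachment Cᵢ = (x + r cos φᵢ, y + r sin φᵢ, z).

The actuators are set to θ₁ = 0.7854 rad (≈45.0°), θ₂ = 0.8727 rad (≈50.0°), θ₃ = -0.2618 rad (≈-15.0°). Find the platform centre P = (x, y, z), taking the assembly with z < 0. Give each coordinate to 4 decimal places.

(-0.0672, -0.1404, -0.4688)

O1 = (0.2007·cos0.0°, 0.2007·sin0.0°, -0.0707) = (0.2007, 0.0000, -0.0707)
O2 = (0.1943·cos120.0°, 0.1943·sin120.0°, -0.0766) = (-0.0971, 0.1682, -0.0766)
O3 = (0.2266·cos240.0°, 0.2266·sin240.0°, 0.0259) = (-0.1133, -0.1962, 0.0259)
subtract pairs → two planes through P
plane₁₂: -0.5957x+0.3365y+-0.0118z = -0.0017
det = 0.4451;  x = -0.0036+0.1356z,  y = -0.0114+0.2752z
quadratic in z: (1.0941)z²+(0.0797)z+(-0.2031)=0, √Δ=0.9462 → z ∈ {-0.4688, 0.3960}; z = -0.4688 (taking z<0)
x = -0.0672, y = -0.1404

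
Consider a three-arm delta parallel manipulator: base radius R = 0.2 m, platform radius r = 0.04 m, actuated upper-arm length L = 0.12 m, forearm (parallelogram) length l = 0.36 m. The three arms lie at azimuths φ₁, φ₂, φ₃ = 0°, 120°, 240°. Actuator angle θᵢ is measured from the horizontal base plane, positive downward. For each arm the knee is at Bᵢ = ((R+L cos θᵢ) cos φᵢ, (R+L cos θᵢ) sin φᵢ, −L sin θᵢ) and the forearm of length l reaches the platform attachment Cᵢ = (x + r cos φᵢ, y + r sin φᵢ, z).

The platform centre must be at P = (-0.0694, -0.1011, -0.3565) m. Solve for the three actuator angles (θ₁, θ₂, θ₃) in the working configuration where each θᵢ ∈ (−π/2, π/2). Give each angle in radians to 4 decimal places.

arm 1 (φ=0.0°): x'=-0.0694, y'=-0.1011
  A cos θ + B sin θ = C:  0.2294·cos θ + -0.3565·sin θ = -0.3114
  θ1 = atan2(B,A) + arccos(C/0.4239) = 1.3968
arm 2 (φ=120.0°): x'=-0.0529, y'=0.1107
  A=0.2129, B=-0.3565, C=(l²−L²−A²−y'²−z²)/(2L)=-0.2893
  γ=atan2(-0.3565,0.2129)=-1.0325;  ψ=arccos(-0.6969)=2.3418;  θ2=γ+ψ≈1.3093
arm 3 (φ=240.0°): x'=0.1223, y'=-0.0096
  A cos θ + B sin θ = C:  0.0377·cos θ + -0.3565·sin θ = -0.0559
  γ=atan2(-0.3565,0.0377)=-1.4653;  ψ=arccos(-0.1558)=1.7273;  θ3=γ+ψ≈0.2620

θ₁ = 1.3968, θ₂ = 1.3093, θ₃ = 0.2620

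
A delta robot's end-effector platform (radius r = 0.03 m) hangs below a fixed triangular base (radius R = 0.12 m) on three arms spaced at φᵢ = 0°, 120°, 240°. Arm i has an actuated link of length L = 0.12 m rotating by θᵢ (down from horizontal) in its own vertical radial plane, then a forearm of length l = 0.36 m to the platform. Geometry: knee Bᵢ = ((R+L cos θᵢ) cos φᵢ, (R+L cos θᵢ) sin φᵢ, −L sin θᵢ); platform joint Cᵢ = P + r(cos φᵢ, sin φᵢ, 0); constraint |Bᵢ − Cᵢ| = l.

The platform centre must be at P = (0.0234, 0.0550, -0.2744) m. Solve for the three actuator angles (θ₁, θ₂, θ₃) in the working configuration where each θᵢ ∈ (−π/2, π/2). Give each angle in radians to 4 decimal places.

arm 1 (φ=0.0°): x'=0.0234, y'=0.0550
  A cos θ + B sin θ = C:  0.0666·cos θ + -0.2744·sin θ = 0.1352
  √(A²+B²)=0.2824;  θ1 = -1.3327+1.0716 ≈ -0.2611
arm 2 (φ=120.0°): x'=0.0359, y'=-0.0478
  A cos θ + B sin θ = C:  0.0541·cos θ + -0.2744·sin θ = 0.1446
  θ2 = atan2(B,A) + arccos(C/0.2797) = -0.3487
arm 3 (φ=240.0°): x'=-0.0593, y'=-0.0072
  A=0.1493, B=-0.2744, C=(l²−L²−A²−y'²−z²)/(2L)=0.0731
  γ=atan2(-0.2744,0.1493)=-1.0724;  ψ=arccos(0.2341)=1.3345;  θ3=γ+ψ≈0.2621

θ₁ = -0.2611, θ₂ = -0.3487, θ₃ = 0.2621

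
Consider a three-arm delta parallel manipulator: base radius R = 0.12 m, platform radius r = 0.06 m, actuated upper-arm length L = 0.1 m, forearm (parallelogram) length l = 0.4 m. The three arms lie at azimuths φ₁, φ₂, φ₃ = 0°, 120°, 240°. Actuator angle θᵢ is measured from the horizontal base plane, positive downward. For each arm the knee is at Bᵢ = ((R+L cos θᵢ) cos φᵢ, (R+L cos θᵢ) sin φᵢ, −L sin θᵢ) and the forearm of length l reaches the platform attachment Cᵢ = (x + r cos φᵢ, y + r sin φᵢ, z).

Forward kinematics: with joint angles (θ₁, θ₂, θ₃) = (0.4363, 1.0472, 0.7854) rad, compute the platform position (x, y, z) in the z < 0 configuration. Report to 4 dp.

(0.0855, -0.0433, -0.4345)

arm 1 at φ=0.0°: ρ1 = 0.1506;  S1 = (0.1506, 0.0000, -0.0423)
φ2=120.0°: virtual centre (-0.0550, 0.0953, -0.0866), radius l
arm 3 at φ=240.0°: ρ3 = 0.1307;  S3 = (-0.0654, -0.1132, -0.0707)
subtract pairs → two planes through P
[-0.4113 0.1905 -0.0887]·P = -0.0049;  [-0.4320 -0.2264 -0.0569]·P = -0.0024
Cramer: x(z) = 0.0089-0.1763z;  y(z) = -0.0064+0.0850z
quadratic in z: (1.0383)z²+(0.1334)z+(-0.1381)=0, √Δ=0.7689 → z ∈ {-0.4345, 0.3061}; z = -0.4345 (taking z<0)
x = 0.0855, y = -0.0433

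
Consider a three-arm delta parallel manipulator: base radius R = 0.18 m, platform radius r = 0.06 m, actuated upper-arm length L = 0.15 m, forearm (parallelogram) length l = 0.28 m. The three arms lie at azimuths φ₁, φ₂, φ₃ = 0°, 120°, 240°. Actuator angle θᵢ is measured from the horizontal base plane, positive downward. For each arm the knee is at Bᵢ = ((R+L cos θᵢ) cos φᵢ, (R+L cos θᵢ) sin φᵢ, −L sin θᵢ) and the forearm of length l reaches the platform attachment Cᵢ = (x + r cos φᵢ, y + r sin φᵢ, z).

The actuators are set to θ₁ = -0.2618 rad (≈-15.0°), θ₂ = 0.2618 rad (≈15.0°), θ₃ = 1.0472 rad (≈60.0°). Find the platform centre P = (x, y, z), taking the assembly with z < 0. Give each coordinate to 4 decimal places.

(0.0631, 0.0599, -0.1458)

arm 1 at φ=0.0°: e+L cos θ1 = 0.2649;  centre 1 = (0.2649, 0.0000, 0.0388)
arm 2 at φ=120.0°: e+L cos θ2 = 0.2649;  centre 2 = (-0.1324, 0.2294, -0.0388)
arm 3 at φ=240.0°: e+L cos θ3 = 0.1950;  centre 3 = (-0.0975, -0.1689, -0.1299)
|centre ₂|²−|centre ₁|² = 0.0000;  |centre ₃|²−|centre ₁|² = -0.0168
plane₁₂: -0.7947x+0.4588y+-0.1553z = 0.0000
Cramer: x(z) = 0.0128-0.3449z;  y(z) = 0.0222-0.2590z
into |P−centre ₁|² = l²: 1.1860z² + 0.0848z + -0.0129 = 0;  Δ = 0.0682;  z = -0.1458 or 0.0743 → z<0 root = -0.1458
x = 0.0631, y = 0.0599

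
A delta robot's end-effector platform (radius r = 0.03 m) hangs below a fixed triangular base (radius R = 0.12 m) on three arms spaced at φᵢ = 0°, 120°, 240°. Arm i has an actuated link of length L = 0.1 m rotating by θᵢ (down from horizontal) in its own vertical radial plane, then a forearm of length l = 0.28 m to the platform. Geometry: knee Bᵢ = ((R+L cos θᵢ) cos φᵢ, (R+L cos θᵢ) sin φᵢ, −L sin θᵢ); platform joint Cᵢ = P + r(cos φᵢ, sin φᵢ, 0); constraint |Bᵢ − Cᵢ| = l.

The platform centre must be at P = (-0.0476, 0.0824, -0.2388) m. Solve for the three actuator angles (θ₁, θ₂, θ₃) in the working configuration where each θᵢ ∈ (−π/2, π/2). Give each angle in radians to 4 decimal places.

θ₁ = 0.7861, θ₂ = -0.2614, θ₃ = 0.7859

φ1=0.0° → target in arm frame (-0.0476, 0.0824)
  A cos θ + B sin θ = C:  0.1376·cos θ + -0.2388·sin θ = -0.0717
  γ=atan2(-0.2388,0.1376)=-1.0480;  ψ=arccos(-0.2603)=1.8341;  θ1=γ+ψ≈0.7861
φ2=120.0° → target in arm frame (0.0952, 0.0000)
  e−x'=-0.0052;  (l²−L²−(e−x')²−y'²−z²)/2L = 0.0567
  θ2 = atan2(B,A) + arccos(C/0.2389) = -0.2614
φ3=240.0° → target in arm frame (-0.0476, -0.0824)
  A=0.1376, B=-0.2388, C=(l²−L²−A²−y'²−z²)/(2L)=-0.0717
  √(A²+B²)=0.2756;  θ3 = -1.0482+1.8340 ≈ 0.7859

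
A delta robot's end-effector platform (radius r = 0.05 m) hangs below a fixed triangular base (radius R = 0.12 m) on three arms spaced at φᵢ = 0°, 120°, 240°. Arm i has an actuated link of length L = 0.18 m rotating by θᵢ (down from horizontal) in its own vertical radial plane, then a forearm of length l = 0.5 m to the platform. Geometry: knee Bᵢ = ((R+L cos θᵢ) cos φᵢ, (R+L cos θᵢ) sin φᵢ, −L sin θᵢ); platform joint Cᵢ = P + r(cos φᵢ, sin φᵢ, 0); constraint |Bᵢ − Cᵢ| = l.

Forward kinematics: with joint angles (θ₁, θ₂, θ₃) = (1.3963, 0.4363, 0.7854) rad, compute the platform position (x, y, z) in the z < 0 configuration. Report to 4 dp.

arm 1 at φ=0.0°: ρ1 = 0.1013;  S1 = (0.1013, 0.0000, -0.1773)
φ2=120.0°: virtual centre (-0.1166, 0.2019, -0.0761), radius l
arm 3 at φ=240.0°: ρ3 = 0.1973;  S3 = (-0.0986, -0.1708, -0.1273)
|S₂|²−|S₁|² = 0.0185;  |S₃|²−|S₁|² = 0.0134
linear system: -0.4356x+0.4038y = 0.0185−0.2024z; -0.3998x+-0.3417y = 0.0134−0.1000z
det = 0.3103;  x = -0.0378+0.3530z,  y = 0.0049+-0.1204z
sphere 1 gives Az²+Bz+C=0 with A=1.1391, B=0.2552, C=-0.1992;  B²−4AC=0.9728;  roots -0.5449, 0.3209;  negative root z = -0.5449
x = -0.2302, y = 0.0705

(-0.2302, 0.0705, -0.5449)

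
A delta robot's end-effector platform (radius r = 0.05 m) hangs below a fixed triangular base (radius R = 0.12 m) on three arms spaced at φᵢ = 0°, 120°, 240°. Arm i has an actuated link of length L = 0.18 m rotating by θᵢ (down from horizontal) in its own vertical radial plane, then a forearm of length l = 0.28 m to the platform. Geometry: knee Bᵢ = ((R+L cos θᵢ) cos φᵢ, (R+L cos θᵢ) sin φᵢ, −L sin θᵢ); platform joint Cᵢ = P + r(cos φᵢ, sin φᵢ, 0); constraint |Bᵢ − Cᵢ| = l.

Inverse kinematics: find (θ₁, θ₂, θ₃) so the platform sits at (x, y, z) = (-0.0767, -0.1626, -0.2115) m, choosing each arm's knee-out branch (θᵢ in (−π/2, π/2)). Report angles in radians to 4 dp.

θ₁ = 1.1345, θ₂ = 1.2216, θ₃ = -0.3493

arm 1 (φ=0.0°): x'=-0.0767, y'=-0.1626
  A cos θ + B sin θ = C:  0.1467·cos θ + -0.2115·sin θ = -0.1297
  γ=atan2(-0.2115,0.1467)=-0.9644;  ψ=arccos(-0.5039)=2.0989;  θ1=γ+ψ≈1.1345
φ2=120.0° → target in arm frame (-0.1025, 0.1477)
  e−x'=0.1725;  (l²−L²−(e−x')²−y'²−z²)/2L = -0.1397
  √(A²+B²)=0.2729;  θ2 = -0.8867+2.1083 ≈ 1.2216
φ3=240.0° → target in arm frame (0.1792, 0.0149)
  e−x'=-0.1092;  (l²−L²−(e−x')²−y'²−z²)/2L = -0.0302
  γ=atan2(-0.2115,-0.1092)=-2.0473;  ψ=arccos(-0.1269)=1.6980;  θ3=γ+ψ≈-0.3493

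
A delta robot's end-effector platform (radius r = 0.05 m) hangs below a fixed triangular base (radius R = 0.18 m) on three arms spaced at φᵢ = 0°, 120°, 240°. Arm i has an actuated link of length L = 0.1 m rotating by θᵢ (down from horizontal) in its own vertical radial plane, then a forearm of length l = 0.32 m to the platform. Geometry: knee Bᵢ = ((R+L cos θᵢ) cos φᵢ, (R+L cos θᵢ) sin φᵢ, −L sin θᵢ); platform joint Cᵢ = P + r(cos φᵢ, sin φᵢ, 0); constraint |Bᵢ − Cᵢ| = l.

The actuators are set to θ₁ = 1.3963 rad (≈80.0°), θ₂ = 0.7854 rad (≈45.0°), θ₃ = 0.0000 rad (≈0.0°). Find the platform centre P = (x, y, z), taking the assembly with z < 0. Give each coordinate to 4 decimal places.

arm 1 at φ=0.0°: (R−r)+L cos θ1 = 0.1474;  O1 = (0.1474, 0.0000, -0.0985)
O2 = (0.2007·cos120.0°, 0.2007·sin120.0°, -0.0707) = (-0.1004, 0.1738, -0.0707)
O3 = (0.2300·cos240.0°, 0.2300·sin240.0°, 0.0000) = (-0.1150, -0.1992, 0.0000)
subtract pairs → two planes through P
[-0.4954 0.3476 0.0555]·P = 0.0139;  [-0.5247 -0.3984 0.1970]·P = 0.0215
Cramer: x(z) = -0.0342+0.2386z;  y(z) = -0.0089+0.1802z
into |P−O₁|² = l²: 1.0894z² + 0.1071z + -0.0597 = 0;  Δ = 0.2714;  z = -0.2883 or 0.1899 → z<0 root = -0.2883
x = -0.1030, y = -0.0608

(-0.1030, -0.0608, -0.2883)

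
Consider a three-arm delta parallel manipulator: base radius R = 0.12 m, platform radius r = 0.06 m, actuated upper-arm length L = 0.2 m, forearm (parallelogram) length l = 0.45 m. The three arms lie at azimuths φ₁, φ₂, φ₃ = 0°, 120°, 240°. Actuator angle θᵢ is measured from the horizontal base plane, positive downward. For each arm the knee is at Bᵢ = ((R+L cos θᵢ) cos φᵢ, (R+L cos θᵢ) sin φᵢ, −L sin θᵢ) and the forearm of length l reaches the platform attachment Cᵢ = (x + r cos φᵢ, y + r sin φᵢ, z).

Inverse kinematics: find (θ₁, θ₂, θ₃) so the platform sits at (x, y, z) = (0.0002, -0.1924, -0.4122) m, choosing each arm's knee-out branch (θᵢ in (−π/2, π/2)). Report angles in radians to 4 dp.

arm 1 (φ=0.0°): x'=0.0002, y'=-0.1924
  A cos θ + B sin θ = C:  0.0598·cos θ + -0.4122·sin θ = -0.1200
  √(A²+B²)=0.4165;  θ1 = -1.4267+1.8631 ≈ 0.4363
φ2=120.0° → target in arm frame (-0.1667, 0.0960)
  A=0.2267, B=-0.4122, C=(l²−L²−A²−y'²−z²)/(2L)=-0.1701
  θ2 = atan2(B,A) + arccos(C/0.4704) = 0.8728
arm 3 (φ=240.0°): x'=0.1665, y'=0.0964
  A cos θ + B sin θ = C:  -0.1065·cos θ + -0.4122·sin θ = -0.0701
  √(A²+B²)=0.4257;  θ3 = -1.8237+1.7362 ≈ -0.0875

θ₁ = 0.4363, θ₂ = 0.8728, θ₃ = -0.0875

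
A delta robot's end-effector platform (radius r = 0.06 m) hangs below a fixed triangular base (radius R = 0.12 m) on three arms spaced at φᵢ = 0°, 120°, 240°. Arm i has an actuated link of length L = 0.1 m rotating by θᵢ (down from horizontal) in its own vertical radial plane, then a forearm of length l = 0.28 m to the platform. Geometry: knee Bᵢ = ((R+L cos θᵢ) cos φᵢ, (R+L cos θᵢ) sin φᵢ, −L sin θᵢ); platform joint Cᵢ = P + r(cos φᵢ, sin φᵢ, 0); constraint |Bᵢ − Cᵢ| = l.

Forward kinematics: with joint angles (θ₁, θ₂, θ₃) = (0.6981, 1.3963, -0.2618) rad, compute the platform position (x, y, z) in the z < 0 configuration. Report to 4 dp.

S1 = (0.1366·cos0.0°, 0.1366·sin0.0°, -0.0643) = (0.1366, 0.0000, -0.0643)
arm 2 at φ=120.0°: e+L cos θ2 = 0.0774;  S2 = (-0.0387, 0.0670, -0.0985)
φ3=240.0°: virtual centre (-0.0783, -0.1356, 0.0259), radius l
eliminate P² terms by subtracting sphere 1 from 2 and 3
linear system: -0.3506x+0.1340y = -0.0071−-0.0684z; -0.4298x+-0.2712y = 0.0024−0.1803z
det = 0.1527;  x = 0.0105+0.0367z,  y = -0.0255+0.6066z
quadratic in z: (1.3693)z²+(0.0883)z+(-0.0577)=0, √Δ=0.5692 → z ∈ {-0.2401, 0.1756}; z = -0.2401 (taking z<0)
x = 0.0017, y = -0.1712

(0.0017, -0.1712, -0.2401)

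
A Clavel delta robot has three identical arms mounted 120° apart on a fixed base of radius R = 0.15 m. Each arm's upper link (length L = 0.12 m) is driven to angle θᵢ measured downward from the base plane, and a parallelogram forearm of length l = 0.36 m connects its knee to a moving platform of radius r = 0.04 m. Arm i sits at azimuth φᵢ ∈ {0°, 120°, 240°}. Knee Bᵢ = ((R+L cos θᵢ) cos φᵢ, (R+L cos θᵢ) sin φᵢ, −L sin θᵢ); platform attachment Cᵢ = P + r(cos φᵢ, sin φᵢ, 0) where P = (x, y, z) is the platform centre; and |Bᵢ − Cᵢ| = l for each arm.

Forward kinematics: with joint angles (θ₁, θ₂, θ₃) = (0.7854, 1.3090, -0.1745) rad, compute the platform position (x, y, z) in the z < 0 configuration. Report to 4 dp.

(-0.0164, -0.1664, -0.3242)

arm 1 at φ=0.0°: (R−r)+L cos θ1 = 0.1949;  centre 1 = (0.1949, 0.0000, -0.0849)
arm 2 at φ=120.0°: (R−r)+L cos θ2 = 0.1411;  centre 2 = (-0.0705, 0.1222, -0.1159)
arm 3 at φ=240.0°: (R−r)+L cos θ3 = 0.2282;  centre 3 = (-0.1141, -0.1976, 0.0208)
|centre ₂|²−|centre ₁|² = -0.0118;  |centre ₃|²−|centre ₁|² = 0.0073
[-0.5308 0.2443 -0.0621]·P = -0.0118;  [-0.6179 -0.3952 0.2114]·P = 0.0073
Cramer: x(z) = 0.0080+0.0751z;  y(z) = -0.0311+0.4174z
quadratic in z: (1.1799)z²+(0.1157)z+(-0.0865)=0, √Δ=0.6494 → z ∈ {-0.3242, 0.2262}; z = -0.3242 (taking z<0)
x = -0.0164, y = -0.1664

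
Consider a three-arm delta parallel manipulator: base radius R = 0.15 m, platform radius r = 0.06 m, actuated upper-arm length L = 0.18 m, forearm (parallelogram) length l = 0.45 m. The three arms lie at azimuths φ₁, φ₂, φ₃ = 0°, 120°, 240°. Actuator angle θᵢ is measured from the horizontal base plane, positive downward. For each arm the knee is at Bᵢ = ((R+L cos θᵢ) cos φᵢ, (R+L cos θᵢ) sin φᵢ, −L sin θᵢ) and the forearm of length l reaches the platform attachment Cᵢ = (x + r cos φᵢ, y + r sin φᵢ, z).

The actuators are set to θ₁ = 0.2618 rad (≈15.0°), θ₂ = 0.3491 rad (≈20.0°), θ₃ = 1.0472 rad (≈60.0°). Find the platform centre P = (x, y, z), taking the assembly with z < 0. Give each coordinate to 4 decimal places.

φ1=0.0°: virtual centre (0.2639, 0.0000, -0.0466), radius l
arm 2 at φ=120.0°: e+L cos θ2 = 0.2591;  centre 2 = (-0.1296, 0.2244, -0.0616)
φ3=240.0°: virtual centre (-0.0900, -0.1559, -0.1559), radius l
eliminate P² terms by subtracting sphere 1 from 2 and 3
[-0.7869 0.4488 -0.0300]·P = -0.0009;  [-0.7077 -0.3118 -0.2186]·P = -0.0151
det = 0.5630;  x = 0.0125+-0.1909z,  y = 0.0200+-0.2679z
quadratic in z: (1.1082)z²+(0.1784)z+(-0.1367)=0, √Δ=0.7987 → z ∈ {-0.4409, 0.2799}; z = -0.4409 (taking z<0)
x = 0.0967, y = 0.1381

(0.0967, 0.1381, -0.4409)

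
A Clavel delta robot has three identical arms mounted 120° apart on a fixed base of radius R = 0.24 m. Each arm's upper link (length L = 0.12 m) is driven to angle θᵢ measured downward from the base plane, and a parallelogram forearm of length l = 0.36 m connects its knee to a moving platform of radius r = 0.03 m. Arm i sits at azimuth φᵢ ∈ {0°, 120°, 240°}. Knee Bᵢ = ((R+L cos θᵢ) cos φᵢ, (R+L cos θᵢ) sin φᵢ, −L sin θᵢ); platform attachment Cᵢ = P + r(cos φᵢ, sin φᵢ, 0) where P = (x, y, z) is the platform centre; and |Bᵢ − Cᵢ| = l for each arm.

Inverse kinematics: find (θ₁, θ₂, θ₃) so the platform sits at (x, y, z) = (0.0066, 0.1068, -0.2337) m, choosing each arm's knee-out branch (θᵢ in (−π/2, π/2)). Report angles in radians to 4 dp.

θ₁ = 0.6110, θ₂ = -0.2612, θ₃ = 1.3092

arm 1 (φ=0.0°): x'=0.0066, y'=0.1068
  A=0.2034, B=-0.2337, C=(l²−L²−A²−y'²−z²)/(2L)=0.0325
  γ=atan2(-0.2337,0.2034)=-0.8546;  ψ=arccos(0.1050)=1.4656;  θ1=γ+ψ≈0.6110
arm 2 (φ=120.0°): x'=0.0892, y'=-0.0591
  A=0.1208, B=-0.2337, C=(l²−L²−A²−y'²−z²)/(2L)=0.1771
  √(A²+B²)=0.2631;  θ2 = -1.0937+0.8325 ≈ -0.2612
φ3=240.0° → target in arm frame (-0.0958, -0.0477)
  e−x'=0.3058;  (l²−L²−(e−x')²−y'²−z²)/2L = -0.1467
  θ3 = atan2(B,A) + arccos(C/0.3849) = 1.3092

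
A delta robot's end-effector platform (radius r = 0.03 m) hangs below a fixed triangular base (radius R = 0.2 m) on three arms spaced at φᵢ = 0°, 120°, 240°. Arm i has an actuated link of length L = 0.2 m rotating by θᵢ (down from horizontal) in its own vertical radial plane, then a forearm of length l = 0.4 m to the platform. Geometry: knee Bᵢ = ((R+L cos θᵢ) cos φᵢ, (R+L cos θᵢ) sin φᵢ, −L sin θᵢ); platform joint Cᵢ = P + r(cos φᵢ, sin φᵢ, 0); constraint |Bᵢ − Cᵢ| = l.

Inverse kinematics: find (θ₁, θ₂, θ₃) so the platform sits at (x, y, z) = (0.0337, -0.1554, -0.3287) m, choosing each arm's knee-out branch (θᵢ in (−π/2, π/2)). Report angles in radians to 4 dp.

φ1=0.0° → target in arm frame (0.0337, -0.1554)
  A=0.1363, B=-0.3287, C=(l²−L²−A²−y'²−z²)/(2L)=-0.0769
  √(A²+B²)=0.3558;  θ1 = -1.1777+1.7887 ≈ 0.6110
rotate P by −φ2: (-0.1514, 0.0485, -0.3287)
  e−x'=0.3214;  (l²−L²−(e−x')²−y'²−z²)/2L = -0.2343
  √(A²+B²)=0.4597;  θ2 = -0.7966+2.1055 ≈ 1.3089
φ3=240.0° → target in arm frame (0.1177, 0.1069)
  A cos θ + B sin θ = C:  0.0523·cos θ + -0.3287·sin θ = -0.0055
  θ3 = atan2(B,A) + arccos(C/0.3328) = 0.1742

θ₁ = 0.6110, θ₂ = 1.3089, θ₃ = 0.1742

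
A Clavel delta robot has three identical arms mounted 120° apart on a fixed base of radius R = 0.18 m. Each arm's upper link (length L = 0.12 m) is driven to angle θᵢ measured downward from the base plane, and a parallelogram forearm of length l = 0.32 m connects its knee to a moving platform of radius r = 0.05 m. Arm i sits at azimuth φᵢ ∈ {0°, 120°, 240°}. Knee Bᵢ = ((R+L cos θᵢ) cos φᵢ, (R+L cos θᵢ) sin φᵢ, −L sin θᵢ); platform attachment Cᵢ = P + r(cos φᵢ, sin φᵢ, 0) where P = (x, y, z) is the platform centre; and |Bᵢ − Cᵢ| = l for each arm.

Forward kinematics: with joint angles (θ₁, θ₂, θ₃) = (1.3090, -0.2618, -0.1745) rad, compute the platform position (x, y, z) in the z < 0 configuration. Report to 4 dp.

S1 = (0.1611·cos0.0°, 0.1611·sin0.0°, -0.1159) = (0.1611, 0.0000, -0.1159)
φ2=120.0°: virtual centre (-0.1230, 0.2130, 0.0311), radius l
φ3=240.0°: virtual centre (-0.1241, -0.2149, 0.0208), radius l
|S₂|²−|S₁|² = 0.0221;  |S₃|²−|S₁|² = 0.0227
plane₁₂: -0.5680x+0.4259y+0.2939z = 0.0221
det = 0.4871;  x = -0.0393+0.4986z,  y = -0.0006+-0.0252z
sphere 1 gives Az²+Bz+C=0 with A=1.2492, B=0.0321, C=-0.0488;  B²−4AC=0.2450;  roots -0.2110, 0.1853;  negative root z = -0.2110
x = -0.1445, y = 0.0047

(-0.1445, 0.0047, -0.2110)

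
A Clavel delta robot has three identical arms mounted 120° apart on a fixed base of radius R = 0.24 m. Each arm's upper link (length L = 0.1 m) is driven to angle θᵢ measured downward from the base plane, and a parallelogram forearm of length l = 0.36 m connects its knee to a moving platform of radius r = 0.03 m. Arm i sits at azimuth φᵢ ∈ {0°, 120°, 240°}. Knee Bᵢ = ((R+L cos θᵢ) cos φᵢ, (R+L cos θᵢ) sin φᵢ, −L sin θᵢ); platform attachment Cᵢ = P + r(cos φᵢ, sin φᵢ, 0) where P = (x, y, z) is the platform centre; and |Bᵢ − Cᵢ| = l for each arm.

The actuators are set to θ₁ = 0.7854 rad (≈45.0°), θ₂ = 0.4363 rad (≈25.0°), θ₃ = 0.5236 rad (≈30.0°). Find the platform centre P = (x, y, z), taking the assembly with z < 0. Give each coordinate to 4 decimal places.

(-0.0237, 0.0055, -0.2627)

φ1=0.0°: virtual centre (0.2807, 0.0000, -0.0707), radius l
O2 = (0.3006·cos120.0°, 0.3006·sin120.0°, -0.0423) = (-0.1503, 0.2604, -0.0423)
φ3=240.0°: virtual centre (-0.1483, -0.2569, -0.0500), radius l
|O₂|²−|O₁|² = 0.0084;  |O₃|²−|O₁|² = 0.0067
plane₁₂: -0.8621x+0.5207y+0.0569z = 0.0084
det = 0.8896;  x = -0.0087+0.0571z,  y = 0.0016+-0.0147z
sphere 1 gives Az²+Bz+C=0 with A=1.0035, B=0.1083, C=-0.0408;  B²−4AC=0.1756;  roots -0.2627, 0.1548;  negative root z = -0.2627
x = -0.0237, y = 0.0055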